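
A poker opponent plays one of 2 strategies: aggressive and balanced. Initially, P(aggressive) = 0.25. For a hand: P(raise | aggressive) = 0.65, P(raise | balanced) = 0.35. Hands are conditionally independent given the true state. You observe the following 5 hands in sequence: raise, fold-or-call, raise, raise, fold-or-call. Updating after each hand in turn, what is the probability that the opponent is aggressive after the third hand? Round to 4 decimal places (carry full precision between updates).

0.3824

After 'raise': P(aggressive) = 0.65·0.2500 / (0.65·0.2500 + 0.35·0.7500) ≈ 0.3824
After 'fold-or-call': P(aggressive) = 0.35·0.3824 / (0.35·0.3824 + 0.65·0.6176) ≈ 0.2500
After 'raise': P(aggressive) = 0.65·0.2500 / (0.65·0.2500 + 0.35·0.7500) ≈ 0.3824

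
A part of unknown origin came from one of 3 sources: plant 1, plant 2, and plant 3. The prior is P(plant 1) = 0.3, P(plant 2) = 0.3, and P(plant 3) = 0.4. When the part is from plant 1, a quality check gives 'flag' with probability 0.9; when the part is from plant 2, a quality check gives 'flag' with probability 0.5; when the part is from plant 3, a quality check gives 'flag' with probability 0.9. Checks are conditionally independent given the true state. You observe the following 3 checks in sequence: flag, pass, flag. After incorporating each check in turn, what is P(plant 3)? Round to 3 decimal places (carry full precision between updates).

0.344

After 'flag': normaliser = 0.9·0.3000 + 0.5·0.3000 + 0.9·0.4000; P(plant 1) ≈ 0.3462, P(plant 2) ≈ 0.1923, P(plant 3) ≈ 0.4615
After 'pass': normaliser = 0.1·0.3462 + 0.5·0.1923 + 0.1·0.4615; P(plant 1) ≈ 0.1957, P(plant 2) ≈ 0.5435, P(plant 3) ≈ 0.2609
After 'flag': normaliser = 0.9·0.1957 + 0.5·0.5435 + 0.9·0.2609; P(plant 1) ≈ 0.2580, P(plant 2) ≈ 0.3981, P(plant 3) ≈ 0.3439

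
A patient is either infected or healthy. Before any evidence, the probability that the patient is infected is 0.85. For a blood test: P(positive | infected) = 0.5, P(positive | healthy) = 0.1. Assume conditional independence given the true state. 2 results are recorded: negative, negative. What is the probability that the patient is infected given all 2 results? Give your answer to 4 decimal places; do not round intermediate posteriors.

After 'negative': P(infected) = 0.5·0.8500 / (0.5·0.8500 + 0.9·0.1500) ≈ 0.7589
After 'negative': P(infected) = 0.5·0.7589 / (0.5·0.7589 + 0.9·0.2411) ≈ 0.6362

0.6362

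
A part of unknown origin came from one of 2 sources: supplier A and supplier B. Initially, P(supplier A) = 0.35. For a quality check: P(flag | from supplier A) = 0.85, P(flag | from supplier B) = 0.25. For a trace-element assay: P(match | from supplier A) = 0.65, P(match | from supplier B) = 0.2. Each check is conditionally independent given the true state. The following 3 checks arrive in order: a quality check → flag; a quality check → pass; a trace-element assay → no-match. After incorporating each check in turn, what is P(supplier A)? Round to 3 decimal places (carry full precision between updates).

After a quality check='flag': P(supplier A) = 0.85·0.3500 / (0.85·0.3500 + 0.25·0.6500) ≈ 0.6467
After a quality check='pass': P(supplier A) = 0.15·0.6467 / (0.15·0.6467 + 0.75·0.3533) ≈ 0.2680
After a trace-element assay='no-match': P(supplier A) = 0.35·0.2680 / (0.35·0.2680 + 0.8·0.7320) ≈ 0.1381

0.138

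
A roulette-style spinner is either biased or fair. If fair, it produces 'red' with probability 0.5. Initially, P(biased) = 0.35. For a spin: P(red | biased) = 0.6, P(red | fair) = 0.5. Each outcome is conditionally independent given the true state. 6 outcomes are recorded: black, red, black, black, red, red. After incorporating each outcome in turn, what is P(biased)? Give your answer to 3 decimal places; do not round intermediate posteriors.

After 'black': P(biased) = 0.4·0.3500 / (0.4·0.3500 + 0.5·0.6500) ≈ 0.3011
After 'red': P(biased) = 0.6·0.3011 / (0.6·0.3011 + 0.5·0.6989) ≈ 0.3408
After 'black': P(biased) = 0.4·0.3408 / (0.4·0.3408 + 0.5·0.6592) ≈ 0.2926
After 'black': P(biased) = 0.4·0.2926 / (0.4·0.2926 + 0.5·0.7074) ≈ 0.2486
After 'red': P(biased) = 0.6·0.2486 / (0.6·0.2486 + 0.5·0.7514) ≈ 0.2842
After 'red': P(biased) = 0.6·0.2842 / (0.6·0.2842 + 0.5·0.7158) ≈ 0.3227

0.323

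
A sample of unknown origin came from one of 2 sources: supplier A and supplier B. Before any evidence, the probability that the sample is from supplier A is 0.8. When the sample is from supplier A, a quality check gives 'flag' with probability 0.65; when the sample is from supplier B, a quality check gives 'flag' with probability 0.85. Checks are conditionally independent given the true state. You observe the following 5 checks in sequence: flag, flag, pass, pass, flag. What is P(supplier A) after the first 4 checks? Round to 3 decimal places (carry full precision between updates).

Each posterior becomes the prior for the next update.
After 'flag': P(supplier A) = 0.65·0.8000 / (0.65·0.8000 + 0.85·0.2000) ≈ 0.7536
After 'flag': P(supplier A) = 0.65·0.7536 / (0.65·0.7536 + 0.85·0.2464) ≈ 0.7005
After 'pass': P(supplier A) = 0.35·0.7005 / (0.35·0.7005 + 0.15·0.2995) ≈ 0.8452
After 'pass': P(supplier A) = 0.35·0.8452 / (0.35·0.8452 + 0.15·0.1548) ≈ 0.9272

0.927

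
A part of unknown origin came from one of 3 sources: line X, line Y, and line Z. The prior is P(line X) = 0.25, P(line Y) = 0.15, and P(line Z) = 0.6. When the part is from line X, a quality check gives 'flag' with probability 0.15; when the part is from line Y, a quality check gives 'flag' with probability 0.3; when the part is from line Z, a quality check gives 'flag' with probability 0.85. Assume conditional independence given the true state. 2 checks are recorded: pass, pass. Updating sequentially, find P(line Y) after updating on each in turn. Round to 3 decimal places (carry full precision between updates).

Apply Bayes' rule sequentially, carrying P(line Y) forward.
After 'pass': normaliser = 0.85·0.2500 + 0.7·0.1500 + 0.15·0.6000; P(line X) ≈ 0.5215, P(line Y) ≈ 0.2577, P(line Z) ≈ 0.2209
After 'pass': normaliser = 0.85·0.5215 + 0.7·0.2577 + 0.15·0.2209; P(line X) ≈ 0.6749, P(line Y) ≈ 0.2746, P(line Z) ≈ 0.0504

0.275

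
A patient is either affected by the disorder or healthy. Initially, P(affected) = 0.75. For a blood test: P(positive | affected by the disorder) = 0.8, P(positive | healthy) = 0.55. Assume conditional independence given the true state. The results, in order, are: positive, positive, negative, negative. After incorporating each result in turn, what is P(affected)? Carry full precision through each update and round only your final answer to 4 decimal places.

After 'positive': P(affected) = 0.8·0.7500 / (0.8·0.7500 + 0.55·0.2500) ≈ 0.8136
After 'positive': P(affected) = 0.8·0.8136 / (0.8·0.8136 + 0.55·0.1864) ≈ 0.8639
After 'negative': P(affected) = 0.2·0.8639 / (0.2·0.8639 + 0.45·0.1361) ≈ 0.7383
After 'negative': P(affected) = 0.2·0.7383 / (0.2·0.7383 + 0.45·0.2617) ≈ 0.5563

0.5563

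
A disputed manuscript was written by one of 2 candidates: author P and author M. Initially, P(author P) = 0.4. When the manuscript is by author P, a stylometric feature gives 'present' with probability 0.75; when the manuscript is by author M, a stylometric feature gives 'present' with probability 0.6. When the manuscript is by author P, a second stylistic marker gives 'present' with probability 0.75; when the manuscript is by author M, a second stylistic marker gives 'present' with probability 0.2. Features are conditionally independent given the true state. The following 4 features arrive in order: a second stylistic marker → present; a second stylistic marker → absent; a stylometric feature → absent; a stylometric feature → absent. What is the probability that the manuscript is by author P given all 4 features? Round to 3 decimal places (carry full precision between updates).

0.234

After a second stylistic marker='present': P(author P) = 0.75·0.4000 / (0.75·0.4000 + 0.2·0.6000) ≈ 0.7143
After a second stylistic marker='absent': P(author P) = 0.25·0.7143 / (0.25·0.7143 + 0.8·0.2857) ≈ 0.4386
After a stylometric feature='absent': P(author P) = 0.25·0.4386 / (0.25·0.4386 + 0.4·0.5614) ≈ 0.3281
After a stylometric feature='absent': P(author P) = 0.25·0.3281 / (0.25·0.3281 + 0.4·0.6719) ≈ 0.2338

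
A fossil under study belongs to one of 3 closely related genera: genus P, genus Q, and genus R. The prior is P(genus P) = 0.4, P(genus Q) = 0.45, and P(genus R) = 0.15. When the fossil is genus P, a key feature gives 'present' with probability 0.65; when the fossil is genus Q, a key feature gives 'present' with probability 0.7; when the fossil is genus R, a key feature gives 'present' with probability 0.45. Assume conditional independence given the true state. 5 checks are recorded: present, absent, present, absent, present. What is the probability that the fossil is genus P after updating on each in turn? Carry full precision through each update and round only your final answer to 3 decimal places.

Apply Bayes' rule sequentially, carrying P(genus P) forward.
After 'present': normaliser = 0.65·0.4000 + 0.7·0.4500 + 0.45·0.1500; P(genus P) ≈ 0.4047, P(genus Q) ≈ 0.4903, P(genus R) ≈ 0.1051
After 'absent': normaliser = 0.35·0.4047 + 0.3·0.4903 + 0.55·0.1051; P(genus P) ≈ 0.4088, P(genus Q) ≈ 0.4245, P(genus R) ≈ 0.1668
After 'present': normaliser = 0.65·0.4088 + 0.7·0.4245 + 0.45·0.1668; P(genus P) ≈ 0.4165, P(genus Q) ≈ 0.4658, P(genus R) ≈ 0.1176
After 'absent': normaliser = 0.35·0.4165 + 0.3·0.4658 + 0.55·0.1176; P(genus P) ≈ 0.4162, P(genus Q) ≈ 0.3990, P(genus R) ≈ 0.1847
After 'present': normaliser = 0.65·0.4162 + 0.7·0.3990 + 0.45·0.1847; P(genus P) ≈ 0.4274, P(genus Q) ≈ 0.4412, P(genus R) ≈ 0.1313

0.427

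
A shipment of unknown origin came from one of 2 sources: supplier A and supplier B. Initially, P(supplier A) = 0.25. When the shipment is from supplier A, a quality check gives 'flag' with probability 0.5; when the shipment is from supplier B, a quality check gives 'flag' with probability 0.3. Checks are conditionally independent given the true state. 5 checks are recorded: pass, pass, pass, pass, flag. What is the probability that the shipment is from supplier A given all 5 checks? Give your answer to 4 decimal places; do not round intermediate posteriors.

After 'pass': P(supplier A) = 0.5·0.2500 / (0.5·0.2500 + 0.7·0.7500) ≈ 0.1923
After 'pass': P(supplier A) = 0.5·0.1923 / (0.5·0.1923 + 0.7·0.8077) ≈ 0.1453
After 'pass': P(supplier A) = 0.5·0.1453 / (0.5·0.1453 + 0.7·0.8547) ≈ 0.1083
After 'pass': P(supplier A) = 0.5·0.1083 / (0.5·0.1083 + 0.7·0.8917) ≈ 0.0798
After 'flag': P(supplier A) = 0.5·0.0798 / (0.5·0.0798 + 0.3·0.9202) ≈ 0.1263

0.1263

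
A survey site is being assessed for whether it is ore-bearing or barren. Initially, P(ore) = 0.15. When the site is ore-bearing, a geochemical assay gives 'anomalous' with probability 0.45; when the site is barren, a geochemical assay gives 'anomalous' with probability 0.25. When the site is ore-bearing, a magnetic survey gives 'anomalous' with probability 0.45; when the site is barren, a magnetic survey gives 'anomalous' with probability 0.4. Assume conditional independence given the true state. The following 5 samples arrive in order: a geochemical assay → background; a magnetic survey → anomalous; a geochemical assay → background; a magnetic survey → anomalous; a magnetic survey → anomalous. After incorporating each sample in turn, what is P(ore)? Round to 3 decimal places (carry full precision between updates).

After a geochemical assay='background': P(ore) = 0.55·0.1500 / (0.55·0.1500 + 0.75·0.8500) ≈ 0.1146
After a magnetic survey='anomalous': P(ore) = 0.45·0.1146 / (0.45·0.1146 + 0.4·0.8854) ≈ 0.1271
After a geochemical assay='background': P(ore) = 0.55·0.1271 / (0.55·0.1271 + 0.75·0.8729) ≈ 0.0965
After a magnetic survey='anomalous': P(ore) = 0.45·0.0965 / (0.45·0.0965 + 0.4·0.9035) ≈ 0.1072
After a magnetic survey='anomalous': P(ore) = 0.45·0.1072 / (0.45·0.1072 + 0.4·0.8928) ≈ 0.1190

0.119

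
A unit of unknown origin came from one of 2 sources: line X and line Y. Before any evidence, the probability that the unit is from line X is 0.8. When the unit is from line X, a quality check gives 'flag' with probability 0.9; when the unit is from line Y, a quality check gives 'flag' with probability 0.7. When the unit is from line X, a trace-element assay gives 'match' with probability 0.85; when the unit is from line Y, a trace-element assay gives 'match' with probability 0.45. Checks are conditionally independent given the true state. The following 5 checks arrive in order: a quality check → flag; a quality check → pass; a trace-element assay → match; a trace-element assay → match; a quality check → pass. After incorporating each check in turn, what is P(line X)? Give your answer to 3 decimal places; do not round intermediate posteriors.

0.671

After a quality check='flag': P(line X) = 0.9·0.8000 / (0.9·0.8000 + 0.7·0.2000) ≈ 0.8372
After a quality check='pass': P(line X) = 0.1·0.8372 / (0.1·0.8372 + 0.3·0.1628) ≈ 0.6316
After a trace-element assay='match': P(line X) = 0.85·0.6316 / (0.85·0.6316 + 0.45·0.3684) ≈ 0.7640
After a trace-element assay='match': P(line X) = 0.85·0.7640 / (0.85·0.7640 + 0.45·0.2360) ≈ 0.8595
After a quality check='pass': P(line X) = 0.1·0.8595 / (0.1·0.8595 + 0.3·0.1405) ≈ 0.6709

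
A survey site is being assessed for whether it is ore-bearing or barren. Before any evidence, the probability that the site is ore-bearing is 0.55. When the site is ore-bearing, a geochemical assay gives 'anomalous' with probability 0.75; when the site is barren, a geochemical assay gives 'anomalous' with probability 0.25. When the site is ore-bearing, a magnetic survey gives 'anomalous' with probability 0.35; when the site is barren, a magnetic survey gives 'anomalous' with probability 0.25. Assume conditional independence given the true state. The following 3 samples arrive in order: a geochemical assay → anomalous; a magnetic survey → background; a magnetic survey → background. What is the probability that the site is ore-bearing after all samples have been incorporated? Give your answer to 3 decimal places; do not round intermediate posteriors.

0.734

After a geochemical assay='anomalous': P(ore) = 0.75·0.5500 / (0.75·0.5500 + 0.25·0.4500) ≈ 0.7857
After a magnetic survey='background': P(ore) = 0.65·0.7857 / (0.65·0.7857 + 0.75·0.2143) ≈ 0.7606
After a magnetic survey='background': P(ore) = 0.65·0.7606 / (0.65·0.7606 + 0.75·0.2394) ≈ 0.7336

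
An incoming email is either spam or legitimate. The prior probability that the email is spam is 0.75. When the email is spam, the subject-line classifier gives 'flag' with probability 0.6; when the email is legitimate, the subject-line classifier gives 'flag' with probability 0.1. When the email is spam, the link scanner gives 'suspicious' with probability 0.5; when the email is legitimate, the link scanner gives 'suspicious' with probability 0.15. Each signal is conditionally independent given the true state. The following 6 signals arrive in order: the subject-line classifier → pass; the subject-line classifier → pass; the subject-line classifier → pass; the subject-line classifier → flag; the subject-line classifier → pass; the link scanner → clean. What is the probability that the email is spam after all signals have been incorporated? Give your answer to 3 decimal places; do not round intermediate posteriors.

0.292

After the subject-line classifier='pass': P(spam) = 0.4·0.7500 / (0.4·0.7500 + 0.9·0.2500) ≈ 0.5714
After the subject-line classifier='pass': P(spam) = 0.4·0.5714 / (0.4·0.5714 + 0.9·0.4286) ≈ 0.3721
After the subject-line classifier='pass': P(spam) = 0.4·0.3721 / (0.4·0.3721 + 0.9·0.6279) ≈ 0.2085
After the subject-line classifier='flag': P(spam) = 0.6·0.2085 / (0.6·0.2085 + 0.1·0.7915) ≈ 0.6124
After the subject-line classifier='pass': P(spam) = 0.4·0.6124 / (0.4·0.6124 + 0.9·0.3876) ≈ 0.4126
After the link scanner='clean': P(spam) = 0.5·0.4126 / (0.5·0.4126 + 0.85·0.5874) ≈ 0.2924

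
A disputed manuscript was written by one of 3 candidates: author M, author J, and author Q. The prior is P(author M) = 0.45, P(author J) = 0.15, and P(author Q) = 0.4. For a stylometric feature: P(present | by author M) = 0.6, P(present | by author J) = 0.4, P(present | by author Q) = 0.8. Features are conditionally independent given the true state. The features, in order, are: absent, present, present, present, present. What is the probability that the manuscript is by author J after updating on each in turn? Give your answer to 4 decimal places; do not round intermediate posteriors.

0.0395

After 'absent': normaliser = 0.4·0.4500 + 0.6·0.1500 + 0.2·0.4000; P(author M) ≈ 0.5143, P(author J) ≈ 0.2571, P(author Q) ≈ 0.2286
After 'present': normaliser = 0.6·0.5143 + 0.4·0.2571 + 0.8·0.2286; P(author M) ≈ 0.5192, P(author J) ≈ 0.1731, P(author Q) ≈ 0.3077
After 'present': normaliser = 0.6·0.5192 + 0.4·0.1731 + 0.8·0.3077; P(author M) ≈ 0.4969, P(author J) ≈ 0.1104, P(author Q) ≈ 0.3926
After 'present': normaliser = 0.6·0.4969 + 0.4·0.1104 + 0.8·0.3926; P(author M) ≈ 0.4542, P(author J) ≈ 0.0673, P(author Q) ≈ 0.4785
After 'present': normaliser = 0.6·0.4542 + 0.4·0.0673 + 0.8·0.4785; P(author M) ≈ 0.3995, P(author J) ≈ 0.0395, P(author Q) ≈ 0.5611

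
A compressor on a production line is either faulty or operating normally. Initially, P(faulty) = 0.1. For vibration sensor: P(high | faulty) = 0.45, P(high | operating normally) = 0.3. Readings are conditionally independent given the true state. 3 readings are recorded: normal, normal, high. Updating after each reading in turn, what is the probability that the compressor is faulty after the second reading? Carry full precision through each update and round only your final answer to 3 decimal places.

0.064

After 'normal': P(faulty) = 0.55·0.1000 / (0.55·0.1000 + 0.7·0.9000) ≈ 0.0803
After 'normal': P(faulty) = 0.55·0.0803 / (0.55·0.0803 + 0.7·0.9197) ≈ 0.0642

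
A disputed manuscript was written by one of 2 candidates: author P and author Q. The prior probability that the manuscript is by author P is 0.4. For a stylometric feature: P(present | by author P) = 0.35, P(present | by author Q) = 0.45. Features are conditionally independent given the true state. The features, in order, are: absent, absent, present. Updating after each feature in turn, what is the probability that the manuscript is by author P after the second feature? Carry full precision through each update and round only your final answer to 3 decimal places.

0.482

After 'absent': P(author P) = 0.65·0.4000 / (0.65·0.4000 + 0.55·0.6000) ≈ 0.4407
After 'absent': P(author P) = 0.65·0.4407 / (0.65·0.4407 + 0.55·0.5593) ≈ 0.4822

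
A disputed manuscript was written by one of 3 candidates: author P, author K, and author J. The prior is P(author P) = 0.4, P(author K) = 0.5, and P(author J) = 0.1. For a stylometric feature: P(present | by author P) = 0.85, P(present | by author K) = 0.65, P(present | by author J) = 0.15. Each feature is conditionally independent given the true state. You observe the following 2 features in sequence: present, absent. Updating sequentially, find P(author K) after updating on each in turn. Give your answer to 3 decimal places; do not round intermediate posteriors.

After 'present': normaliser = 0.85·0.4000 + 0.65·0.5000 + 0.15·0.1000; P(author P) ≈ 0.5000, P(author K) ≈ 0.4779, P(author J) ≈ 0.0221
After 'absent': normaliser = 0.15·0.5000 + 0.35·0.4779 + 0.85·0.0221; P(author P) ≈ 0.2873, P(author K) ≈ 0.6408, P(author J) ≈ 0.0718

0.641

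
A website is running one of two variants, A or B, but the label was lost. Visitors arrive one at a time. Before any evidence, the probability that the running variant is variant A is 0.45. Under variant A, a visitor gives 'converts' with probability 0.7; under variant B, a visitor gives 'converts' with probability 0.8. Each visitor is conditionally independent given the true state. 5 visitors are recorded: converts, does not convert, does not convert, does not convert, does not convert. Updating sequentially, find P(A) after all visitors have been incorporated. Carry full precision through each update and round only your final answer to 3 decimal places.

0.784

Apply Bayes' rule sequentially, carrying P(A) forward.
After 'converts': P(A) = 0.7·0.4500 / (0.7·0.4500 + 0.8·0.5500) ≈ 0.4172
After 'does not convert': P(A) = 0.3·0.4172 / (0.3·0.4172 + 0.2·0.5828) ≈ 0.5178
After 'does not convert': P(A) = 0.3·0.5178 / (0.3·0.5178 + 0.2·0.4822) ≈ 0.6170
After 'does not convert': P(A) = 0.3·0.6170 / (0.3·0.6170 + 0.2·0.3830) ≈ 0.7073
After 'does not convert': P(A) = 0.3·0.7073 / (0.3·0.7073 + 0.2·0.2927) ≈ 0.7838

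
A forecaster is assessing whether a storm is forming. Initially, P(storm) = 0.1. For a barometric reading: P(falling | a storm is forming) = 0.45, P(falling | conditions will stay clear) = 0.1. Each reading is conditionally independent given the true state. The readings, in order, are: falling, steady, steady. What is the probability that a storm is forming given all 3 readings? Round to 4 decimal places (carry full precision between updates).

0.1573

Apply Bayes' rule sequentially, carrying P(storm) forward.
After 'falling': P(storm) = 0.45·0.1000 / (0.45·0.1000 + 0.1·0.9000) ≈ 0.3333
After 'steady': P(storm) = 0.55·0.3333 / (0.55·0.3333 + 0.9·0.6667) ≈ 0.2340
After 'steady': P(storm) = 0.55·0.2340 / (0.55·0.2340 + 0.9·0.7660) ≈ 0.1573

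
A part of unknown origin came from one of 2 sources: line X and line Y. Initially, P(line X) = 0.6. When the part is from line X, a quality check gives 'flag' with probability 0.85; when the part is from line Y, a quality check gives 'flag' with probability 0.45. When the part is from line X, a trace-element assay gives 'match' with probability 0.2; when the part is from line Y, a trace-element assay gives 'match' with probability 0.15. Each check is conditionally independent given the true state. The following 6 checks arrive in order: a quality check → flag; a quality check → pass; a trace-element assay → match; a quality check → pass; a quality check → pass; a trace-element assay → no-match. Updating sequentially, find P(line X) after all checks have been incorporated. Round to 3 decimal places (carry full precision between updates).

0.067

After a quality check='flag': P(line X) = 0.85·0.6000 / (0.85·0.6000 + 0.45·0.4000) ≈ 0.7391
After a quality check='pass': P(line X) = 0.15·0.7391 / (0.15·0.7391 + 0.55·0.2609) ≈ 0.4359
After a trace-element assay='match': P(line X) = 0.2·0.4359 / (0.2·0.4359 + 0.15·0.5641) ≈ 0.5075
After a quality check='pass': P(line X) = 0.15·0.5075 / (0.15·0.5075 + 0.55·0.4925) ≈ 0.2194
After a quality check='pass': P(line X) = 0.15·0.2194 / (0.15·0.2194 + 0.55·0.7806) ≈ 0.0712
After a trace-element assay='no-match': P(line X) = 0.8·0.0712 / (0.8·0.0712 + 0.85·0.9288) ≈ 0.0673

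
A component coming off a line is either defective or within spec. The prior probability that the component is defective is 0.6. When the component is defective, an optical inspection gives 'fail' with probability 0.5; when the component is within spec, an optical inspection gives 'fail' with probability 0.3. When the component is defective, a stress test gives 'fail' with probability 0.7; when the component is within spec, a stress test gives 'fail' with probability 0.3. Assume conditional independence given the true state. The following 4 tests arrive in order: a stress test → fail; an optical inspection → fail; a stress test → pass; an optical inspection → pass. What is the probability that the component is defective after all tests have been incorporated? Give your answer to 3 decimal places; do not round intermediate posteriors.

Each posterior becomes the prior for the next update.
After a stress test='fail': P(defective) = 0.7·0.6000 / (0.7·0.6000 + 0.3·0.4000) ≈ 0.7778
After an optical inspection='fail': P(defective) = 0.5·0.7778 / (0.5·0.7778 + 0.3·0.2222) ≈ 0.8537
After a stress test='pass': P(defective) = 0.3·0.8537 / (0.3·0.8537 + 0.7·0.1463) ≈ 0.7143
After an optical inspection='pass': P(defective) = 0.5·0.7143 / (0.5·0.7143 + 0.7·0.2857) ≈ 0.6410

0.641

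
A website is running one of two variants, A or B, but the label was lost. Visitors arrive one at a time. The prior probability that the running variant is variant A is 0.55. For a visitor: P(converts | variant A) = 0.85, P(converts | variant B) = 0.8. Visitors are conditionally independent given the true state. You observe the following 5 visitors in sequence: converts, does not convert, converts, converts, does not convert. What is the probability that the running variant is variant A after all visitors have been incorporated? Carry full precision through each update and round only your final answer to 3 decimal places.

0.452

After 'converts': P(A) = 0.85·0.5500 / (0.85·0.5500 + 0.8·0.4500) ≈ 0.5650
After 'does not convert': P(A) = 0.15·0.5650 / (0.15·0.5650 + 0.2·0.4350) ≈ 0.4934
After 'converts': P(A) = 0.85·0.4934 / (0.85·0.4934 + 0.8·0.5066) ≈ 0.5086
After 'converts': P(A) = 0.85·0.5086 / (0.85·0.5086 + 0.8·0.4914) ≈ 0.5237
After 'does not convert': P(A) = 0.15·0.5237 / (0.15·0.5237 + 0.2·0.4763) ≈ 0.4519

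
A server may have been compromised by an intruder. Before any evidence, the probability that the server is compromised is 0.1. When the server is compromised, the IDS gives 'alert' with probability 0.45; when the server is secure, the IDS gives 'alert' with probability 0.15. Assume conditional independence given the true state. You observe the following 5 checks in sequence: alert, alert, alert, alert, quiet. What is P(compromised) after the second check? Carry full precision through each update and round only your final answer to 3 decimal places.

Each posterior becomes the prior for the next update.
After 'alert': P(compromised) = 0.45·0.1000 / (0.45·0.1000 + 0.15·0.9000) ≈ 0.2500
After 'alert': P(compromised) = 0.45·0.2500 / (0.45·0.2500 + 0.15·0.7500) ≈ 0.5000

0.500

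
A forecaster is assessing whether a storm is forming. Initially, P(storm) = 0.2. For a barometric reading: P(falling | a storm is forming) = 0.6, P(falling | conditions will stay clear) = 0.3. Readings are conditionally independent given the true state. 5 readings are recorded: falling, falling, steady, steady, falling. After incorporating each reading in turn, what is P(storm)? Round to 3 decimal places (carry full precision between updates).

Each posterior becomes the prior for the next update.
After 'falling': P(storm) = 0.6·0.2000 / (0.6·0.2000 + 0.3·0.8000) ≈ 0.3333
After 'falling': P(storm) = 0.6·0.3333 / (0.6·0.3333 + 0.3·0.6667) ≈ 0.5000
After 'steady': P(storm) = 0.4·0.5000 / (0.4·0.5000 + 0.7·0.5000) ≈ 0.3636
After 'steady': P(storm) = 0.4·0.3636 / (0.4·0.3636 + 0.7·0.6364) ≈ 0.2462
After 'falling': P(storm) = 0.6·0.2462 / (0.6·0.2462 + 0.3·0.7538) ≈ 0.3951

0.395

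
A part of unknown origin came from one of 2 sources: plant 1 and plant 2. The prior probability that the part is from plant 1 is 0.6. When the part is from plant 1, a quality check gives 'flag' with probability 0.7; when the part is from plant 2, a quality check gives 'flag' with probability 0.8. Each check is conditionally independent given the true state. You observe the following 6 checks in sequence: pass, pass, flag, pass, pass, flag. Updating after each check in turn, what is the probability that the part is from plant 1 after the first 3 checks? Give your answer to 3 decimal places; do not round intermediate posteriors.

0.747

After 'pass': P(plant 1) = 0.3·0.6000 / (0.3·0.6000 + 0.2·0.4000) ≈ 0.6923
After 'pass': P(plant 1) = 0.3·0.6923 / (0.3·0.6923 + 0.2·0.3077) ≈ 0.7714
After 'flag': P(plant 1) = 0.7·0.7714 / (0.7·0.7714 + 0.8·0.2286) ≈ 0.7470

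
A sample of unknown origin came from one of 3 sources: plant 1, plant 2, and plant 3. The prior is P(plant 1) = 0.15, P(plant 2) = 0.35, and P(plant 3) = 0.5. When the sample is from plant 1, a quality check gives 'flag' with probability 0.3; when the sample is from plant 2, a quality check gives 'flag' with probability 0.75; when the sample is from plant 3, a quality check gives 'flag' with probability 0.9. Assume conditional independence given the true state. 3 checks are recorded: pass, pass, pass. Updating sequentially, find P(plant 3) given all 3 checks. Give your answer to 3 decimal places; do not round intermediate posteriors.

After 'pass': normaliser = 0.7·0.1500 + 0.25·0.3500 + 0.1·0.5000; P(plant 1) ≈ 0.4330, P(plant 2) ≈ 0.3608, P(plant 3) ≈ 0.2062
After 'pass': normaliser = 0.7·0.4330 + 0.25·0.3608 + 0.1·0.2062; P(plant 1) ≈ 0.7323, P(plant 2) ≈ 0.2179, P(plant 3) ≈ 0.0498
After 'pass': normaliser = 0.7·0.7323 + 0.25·0.2179 + 0.1·0.0498; P(plant 1) ≈ 0.8960, P(plant 2) ≈ 0.0952, P(plant 3) ≈ 0.0087

0.009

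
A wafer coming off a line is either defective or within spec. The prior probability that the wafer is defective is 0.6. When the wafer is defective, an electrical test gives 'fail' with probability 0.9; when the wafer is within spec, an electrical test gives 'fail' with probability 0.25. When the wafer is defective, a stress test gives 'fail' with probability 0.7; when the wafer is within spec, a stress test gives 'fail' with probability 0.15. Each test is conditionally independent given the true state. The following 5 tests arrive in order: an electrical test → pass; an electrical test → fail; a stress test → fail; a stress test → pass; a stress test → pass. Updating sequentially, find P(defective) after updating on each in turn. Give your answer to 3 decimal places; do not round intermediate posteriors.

After an electrical test='pass': P(defective) = 0.1·0.6000 / (0.1·0.6000 + 0.75·0.4000) ≈ 0.1667
After an electrical test='fail': P(defective) = 0.9·0.1667 / (0.9·0.1667 + 0.25·0.8333) ≈ 0.4186
After a stress test='fail': P(defective) = 0.7·0.4186 / (0.7·0.4186 + 0.15·0.5814) ≈ 0.7706
After a stress test='pass': P(defective) = 0.3·0.7706 / (0.3·0.7706 + 0.85·0.2294) ≈ 0.5425
After a stress test='pass': P(defective) = 0.3·0.5425 / (0.3·0.5425 + 0.85·0.4575) ≈ 0.2951

0.295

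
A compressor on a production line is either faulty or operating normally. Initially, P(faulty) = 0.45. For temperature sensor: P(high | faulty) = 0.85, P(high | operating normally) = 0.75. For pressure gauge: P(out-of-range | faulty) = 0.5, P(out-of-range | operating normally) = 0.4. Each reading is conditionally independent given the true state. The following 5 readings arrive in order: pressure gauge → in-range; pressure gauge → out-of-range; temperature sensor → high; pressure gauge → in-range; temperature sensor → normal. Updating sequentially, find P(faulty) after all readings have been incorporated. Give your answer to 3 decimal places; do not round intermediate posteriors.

After pressure gauge='in-range': P(faulty) = 0.5·0.4500 / (0.5·0.4500 + 0.6·0.5500) ≈ 0.4054
After pressure gauge='out-of-range': P(faulty) = 0.5·0.4054 / (0.5·0.4054 + 0.4·0.5946) ≈ 0.4601
After temperature sensor='high': P(faulty) = 0.85·0.4601 / (0.85·0.4601 + 0.75·0.5399) ≈ 0.4913
After pressure gauge='in-range': P(faulty) = 0.5·0.4913 / (0.5·0.4913 + 0.6·0.5087) ≈ 0.4460
After temperature sensor='normal': P(faulty) = 0.15·0.4460 / (0.15·0.4460 + 0.25·0.5540) ≈ 0.3257

0.326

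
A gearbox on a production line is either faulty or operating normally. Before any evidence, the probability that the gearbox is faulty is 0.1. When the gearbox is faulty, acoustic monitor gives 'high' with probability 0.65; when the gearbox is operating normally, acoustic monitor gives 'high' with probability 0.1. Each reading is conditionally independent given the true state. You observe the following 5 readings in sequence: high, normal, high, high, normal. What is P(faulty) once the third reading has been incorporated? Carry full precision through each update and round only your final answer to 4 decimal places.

0.6461

After 'high': P(faulty) = 0.65·0.1000 / (0.65·0.1000 + 0.1·0.9000) ≈ 0.4194
After 'normal': P(faulty) = 0.35·0.4194 / (0.35·0.4194 + 0.9·0.5806) ≈ 0.2193
After 'high': P(faulty) = 0.65·0.2193 / (0.65·0.2193 + 0.1·0.7807) ≈ 0.6461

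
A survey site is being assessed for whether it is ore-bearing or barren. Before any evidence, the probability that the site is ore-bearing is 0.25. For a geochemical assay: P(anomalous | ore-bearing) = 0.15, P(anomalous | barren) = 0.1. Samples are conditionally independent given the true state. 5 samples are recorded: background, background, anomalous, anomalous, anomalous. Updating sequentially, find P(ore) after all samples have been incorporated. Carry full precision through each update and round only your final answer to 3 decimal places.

After 'background': P(ore) = 0.85·0.2500 / (0.85·0.2500 + 0.9·0.7500) ≈ 0.2394
After 'background': P(ore) = 0.85·0.2394 / (0.85·0.2394 + 0.9·0.7606) ≈ 0.2292
After 'anomalous': P(ore) = 0.15·0.2292 / (0.15·0.2292 + 0.1·0.7708) ≈ 0.3084
After 'anomalous': P(ore) = 0.15·0.3084 / (0.15·0.3084 + 0.1·0.6916) ≈ 0.4008
After 'anomalous': P(ore) = 0.15·0.4008 / (0.15·0.4008 + 0.1·0.5992) ≈ 0.5009

0.501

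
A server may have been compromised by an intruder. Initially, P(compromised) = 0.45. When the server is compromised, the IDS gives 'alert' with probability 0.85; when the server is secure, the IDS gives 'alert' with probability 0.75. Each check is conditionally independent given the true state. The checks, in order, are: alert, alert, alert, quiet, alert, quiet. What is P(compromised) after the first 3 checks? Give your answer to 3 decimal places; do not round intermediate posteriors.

After 'alert': P(compromised) = 0.85·0.4500 / (0.85·0.4500 + 0.75·0.5500) ≈ 0.4811
After 'alert': P(compromised) = 0.85·0.4811 / (0.85·0.4811 + 0.75·0.5189) ≈ 0.5124
After 'alert': P(compromised) = 0.85·0.5124 / (0.85·0.5124 + 0.75·0.4876) ≈ 0.5436

0.544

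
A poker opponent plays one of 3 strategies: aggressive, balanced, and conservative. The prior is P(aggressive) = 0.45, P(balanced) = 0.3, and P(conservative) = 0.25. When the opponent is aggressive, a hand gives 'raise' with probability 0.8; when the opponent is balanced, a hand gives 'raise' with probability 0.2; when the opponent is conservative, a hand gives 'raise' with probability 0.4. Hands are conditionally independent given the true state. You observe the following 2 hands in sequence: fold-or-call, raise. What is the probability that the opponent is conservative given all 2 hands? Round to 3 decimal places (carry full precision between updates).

After 'fold-or-call': normaliser = 0.2·0.4500 + 0.8·0.3000 + 0.6·0.2500; P(aggressive) ≈ 0.1875, P(balanced) ≈ 0.5000, P(conservative) ≈ 0.3125
After 'raise': normaliser = 0.8·0.1875 + 0.2·0.5000 + 0.4·0.3125; P(aggressive) ≈ 0.4000, P(balanced) ≈ 0.2667, P(conservative) ≈ 0.3333

0.333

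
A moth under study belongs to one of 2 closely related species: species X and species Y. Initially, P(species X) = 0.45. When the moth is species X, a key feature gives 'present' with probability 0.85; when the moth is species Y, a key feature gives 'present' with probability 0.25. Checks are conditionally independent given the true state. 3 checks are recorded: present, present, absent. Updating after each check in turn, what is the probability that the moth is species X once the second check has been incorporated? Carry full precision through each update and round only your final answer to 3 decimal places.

0.904

Each posterior becomes the prior for the next update.
After 'present': P(species X) = 0.85·0.4500 / (0.85·0.4500 + 0.25·0.5500) ≈ 0.7356
After 'present': P(species X) = 0.85·0.7356 / (0.85·0.7356 + 0.25·0.2644) ≈ 0.9044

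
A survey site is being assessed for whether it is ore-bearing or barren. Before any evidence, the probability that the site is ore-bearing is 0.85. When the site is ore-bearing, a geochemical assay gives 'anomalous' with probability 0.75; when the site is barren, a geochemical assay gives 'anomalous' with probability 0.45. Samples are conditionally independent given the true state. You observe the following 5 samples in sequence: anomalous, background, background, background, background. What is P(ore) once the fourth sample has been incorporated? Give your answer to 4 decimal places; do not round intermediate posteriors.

After 'anomalous': P(ore) = 0.75·0.8500 / (0.75·0.8500 + 0.45·0.1500) ≈ 0.9043
After 'background': P(ore) = 0.25·0.9043 / (0.25·0.9043 + 0.55·0.0957) ≈ 0.8111
After 'background': P(ore) = 0.25·0.8111 / (0.25·0.8111 + 0.55·0.1889) ≈ 0.6612
After 'background': P(ore) = 0.25·0.6612 / (0.25·0.6612 + 0.55·0.3388) ≈ 0.4700

0.4700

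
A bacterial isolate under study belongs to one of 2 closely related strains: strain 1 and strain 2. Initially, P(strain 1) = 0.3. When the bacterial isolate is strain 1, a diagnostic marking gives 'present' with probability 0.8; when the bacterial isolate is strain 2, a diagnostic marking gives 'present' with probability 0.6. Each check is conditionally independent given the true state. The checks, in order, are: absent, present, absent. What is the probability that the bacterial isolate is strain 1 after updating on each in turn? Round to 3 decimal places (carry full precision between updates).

After 'absent': P(strain 1) = 0.2·0.3000 / (0.2·0.3000 + 0.4·0.7000) ≈ 0.1765
After 'present': P(strain 1) = 0.8·0.1765 / (0.8·0.1765 + 0.6·0.8235) ≈ 0.2222
After 'absent': P(strain 1) = 0.2·0.2222 / (0.2·0.2222 + 0.4·0.7778) ≈ 0.1250

0.125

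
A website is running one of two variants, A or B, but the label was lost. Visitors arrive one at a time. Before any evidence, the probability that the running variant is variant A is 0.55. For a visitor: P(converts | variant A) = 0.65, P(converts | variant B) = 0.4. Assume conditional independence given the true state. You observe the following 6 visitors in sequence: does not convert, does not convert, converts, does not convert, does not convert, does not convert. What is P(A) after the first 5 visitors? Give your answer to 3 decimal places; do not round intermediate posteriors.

0.187

After 'does not convert': P(A) = 0.35·0.5500 / (0.35·0.5500 + 0.6·0.4500) ≈ 0.4162
After 'does not convert': P(A) = 0.35·0.4162 / (0.35·0.4162 + 0.6·0.5838) ≈ 0.2937
After 'converts': P(A) = 0.65·0.2937 / (0.65·0.2937 + 0.4·0.7063) ≈ 0.4033
After 'does not convert': P(A) = 0.35·0.4033 / (0.35·0.4033 + 0.6·0.5967) ≈ 0.2828
After 'does not convert': P(A) = 0.35·0.2828 / (0.35·0.2828 + 0.6·0.7172) ≈ 0.1870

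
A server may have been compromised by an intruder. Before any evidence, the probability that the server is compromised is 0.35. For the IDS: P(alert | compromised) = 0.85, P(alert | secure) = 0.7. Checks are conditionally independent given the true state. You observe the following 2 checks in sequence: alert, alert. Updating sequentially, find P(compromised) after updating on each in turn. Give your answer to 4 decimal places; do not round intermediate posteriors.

0.4426

After 'alert': P(compromised) = 0.85·0.3500 / (0.85·0.3500 + 0.7·0.6500) ≈ 0.3953
After 'alert': P(compromised) = 0.85·0.3953 / (0.85·0.3953 + 0.7·0.6047) ≈ 0.4426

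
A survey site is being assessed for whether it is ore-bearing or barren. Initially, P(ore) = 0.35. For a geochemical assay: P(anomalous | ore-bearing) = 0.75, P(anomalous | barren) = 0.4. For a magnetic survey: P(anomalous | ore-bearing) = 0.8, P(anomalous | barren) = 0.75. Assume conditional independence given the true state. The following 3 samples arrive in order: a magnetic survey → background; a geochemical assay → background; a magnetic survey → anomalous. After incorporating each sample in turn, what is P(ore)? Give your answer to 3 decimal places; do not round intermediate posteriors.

After a magnetic survey='background': P(ore) = 0.2·0.3500 / (0.2·0.3500 + 0.25·0.6500) ≈ 0.3011
After a geochemical assay='background': P(ore) = 0.25·0.3011 / (0.25·0.3011 + 0.6·0.6989) ≈ 0.1522
After a magnetic survey='anomalous': P(ore) = 0.8·0.1522 / (0.8·0.1522 + 0.75·0.8478) ≈ 0.1607

0.161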